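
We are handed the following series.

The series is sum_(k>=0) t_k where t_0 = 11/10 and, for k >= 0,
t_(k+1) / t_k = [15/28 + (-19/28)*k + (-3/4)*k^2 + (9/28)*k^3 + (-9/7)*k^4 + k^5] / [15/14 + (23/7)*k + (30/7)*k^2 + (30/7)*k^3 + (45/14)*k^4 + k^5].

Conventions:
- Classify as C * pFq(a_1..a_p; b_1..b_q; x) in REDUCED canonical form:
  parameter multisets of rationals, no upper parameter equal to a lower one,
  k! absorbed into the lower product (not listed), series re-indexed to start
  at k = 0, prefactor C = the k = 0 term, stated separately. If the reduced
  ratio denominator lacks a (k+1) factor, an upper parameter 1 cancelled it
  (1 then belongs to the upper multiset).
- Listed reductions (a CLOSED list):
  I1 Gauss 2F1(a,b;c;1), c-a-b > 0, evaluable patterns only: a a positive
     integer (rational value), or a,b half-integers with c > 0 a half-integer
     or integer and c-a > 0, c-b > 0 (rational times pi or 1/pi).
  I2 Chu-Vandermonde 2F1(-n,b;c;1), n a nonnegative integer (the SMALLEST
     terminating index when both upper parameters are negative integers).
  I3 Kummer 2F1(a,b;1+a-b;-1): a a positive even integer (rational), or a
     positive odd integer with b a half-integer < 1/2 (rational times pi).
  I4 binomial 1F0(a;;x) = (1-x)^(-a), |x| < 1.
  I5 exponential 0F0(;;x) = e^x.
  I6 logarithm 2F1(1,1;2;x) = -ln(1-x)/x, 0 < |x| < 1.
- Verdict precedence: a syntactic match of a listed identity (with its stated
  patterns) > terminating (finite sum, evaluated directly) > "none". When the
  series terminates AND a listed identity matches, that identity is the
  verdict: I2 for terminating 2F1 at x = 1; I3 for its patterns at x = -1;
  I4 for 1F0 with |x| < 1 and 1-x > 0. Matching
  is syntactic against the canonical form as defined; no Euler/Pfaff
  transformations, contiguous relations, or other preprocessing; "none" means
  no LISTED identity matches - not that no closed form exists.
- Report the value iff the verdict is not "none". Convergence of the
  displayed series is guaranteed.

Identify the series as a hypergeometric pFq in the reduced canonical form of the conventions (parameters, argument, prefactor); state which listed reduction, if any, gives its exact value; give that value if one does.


Reduced: x = 1, 2F1, upper = {-3/2, -1/2}, lower = {3/2}, C = 11/10. Verdict: this is Gauss's theorem I1 (half-integer case) (x = 1; upper {-3/2, -1/2} half-integers, c = 3/2 in the evaluable pattern). Its exact value is (33/64) * pi.

Structural cue: x = 1 and the expanded ratio factors over Q; C = 11/10, roots give parameters.
Adjacent-term ratio: r(k) = 1 * (k-3/2) (k-1/2) / [(k+3/2) (k+1)] - rational in k, leading ratio 1; with t_0 = 11/10, classification follows.


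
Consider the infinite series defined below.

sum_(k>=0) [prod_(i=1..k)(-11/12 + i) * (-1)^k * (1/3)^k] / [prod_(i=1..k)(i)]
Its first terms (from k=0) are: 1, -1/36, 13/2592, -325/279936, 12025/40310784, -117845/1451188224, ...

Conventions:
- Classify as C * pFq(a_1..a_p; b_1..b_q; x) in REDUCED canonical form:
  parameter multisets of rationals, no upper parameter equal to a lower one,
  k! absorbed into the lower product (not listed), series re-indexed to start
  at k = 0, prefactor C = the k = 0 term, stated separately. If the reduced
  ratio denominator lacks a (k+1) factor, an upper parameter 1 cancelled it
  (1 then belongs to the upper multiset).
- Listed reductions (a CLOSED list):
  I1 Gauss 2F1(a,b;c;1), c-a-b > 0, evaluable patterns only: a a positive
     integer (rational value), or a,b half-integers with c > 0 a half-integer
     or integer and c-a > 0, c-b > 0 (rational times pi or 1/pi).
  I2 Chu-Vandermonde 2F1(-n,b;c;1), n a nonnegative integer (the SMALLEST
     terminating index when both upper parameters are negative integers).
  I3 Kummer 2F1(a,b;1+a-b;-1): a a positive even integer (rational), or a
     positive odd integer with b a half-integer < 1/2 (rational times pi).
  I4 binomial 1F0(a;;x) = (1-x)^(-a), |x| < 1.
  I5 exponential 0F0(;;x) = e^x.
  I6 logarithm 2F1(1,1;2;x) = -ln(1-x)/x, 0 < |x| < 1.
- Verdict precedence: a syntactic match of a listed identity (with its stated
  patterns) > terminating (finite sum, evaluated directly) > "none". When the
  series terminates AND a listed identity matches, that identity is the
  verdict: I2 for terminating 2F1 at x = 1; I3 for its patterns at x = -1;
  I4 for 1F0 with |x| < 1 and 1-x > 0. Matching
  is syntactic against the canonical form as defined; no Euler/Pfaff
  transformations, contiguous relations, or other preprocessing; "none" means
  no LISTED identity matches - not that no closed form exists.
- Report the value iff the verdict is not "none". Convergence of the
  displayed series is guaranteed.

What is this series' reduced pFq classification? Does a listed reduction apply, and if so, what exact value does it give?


Key observation: from the first term 1: the (-1)^k factor (C = 1) folds into the argument's sign.
Step ratio: r(k) = (-1/3) * (k+1/12) / [(k+1)] - rational in k, leading ratio (-1/3); with t_0 = 1, classification follows.

Prefactor 1, argument -1/3: 1F0 with upper {1/12} over lower {-}. Verdict: binomial (I4) applies (the 1F0 binomial series: exponent -1/12, x = -1/3). Exact value: (4/3)^(-1/12).


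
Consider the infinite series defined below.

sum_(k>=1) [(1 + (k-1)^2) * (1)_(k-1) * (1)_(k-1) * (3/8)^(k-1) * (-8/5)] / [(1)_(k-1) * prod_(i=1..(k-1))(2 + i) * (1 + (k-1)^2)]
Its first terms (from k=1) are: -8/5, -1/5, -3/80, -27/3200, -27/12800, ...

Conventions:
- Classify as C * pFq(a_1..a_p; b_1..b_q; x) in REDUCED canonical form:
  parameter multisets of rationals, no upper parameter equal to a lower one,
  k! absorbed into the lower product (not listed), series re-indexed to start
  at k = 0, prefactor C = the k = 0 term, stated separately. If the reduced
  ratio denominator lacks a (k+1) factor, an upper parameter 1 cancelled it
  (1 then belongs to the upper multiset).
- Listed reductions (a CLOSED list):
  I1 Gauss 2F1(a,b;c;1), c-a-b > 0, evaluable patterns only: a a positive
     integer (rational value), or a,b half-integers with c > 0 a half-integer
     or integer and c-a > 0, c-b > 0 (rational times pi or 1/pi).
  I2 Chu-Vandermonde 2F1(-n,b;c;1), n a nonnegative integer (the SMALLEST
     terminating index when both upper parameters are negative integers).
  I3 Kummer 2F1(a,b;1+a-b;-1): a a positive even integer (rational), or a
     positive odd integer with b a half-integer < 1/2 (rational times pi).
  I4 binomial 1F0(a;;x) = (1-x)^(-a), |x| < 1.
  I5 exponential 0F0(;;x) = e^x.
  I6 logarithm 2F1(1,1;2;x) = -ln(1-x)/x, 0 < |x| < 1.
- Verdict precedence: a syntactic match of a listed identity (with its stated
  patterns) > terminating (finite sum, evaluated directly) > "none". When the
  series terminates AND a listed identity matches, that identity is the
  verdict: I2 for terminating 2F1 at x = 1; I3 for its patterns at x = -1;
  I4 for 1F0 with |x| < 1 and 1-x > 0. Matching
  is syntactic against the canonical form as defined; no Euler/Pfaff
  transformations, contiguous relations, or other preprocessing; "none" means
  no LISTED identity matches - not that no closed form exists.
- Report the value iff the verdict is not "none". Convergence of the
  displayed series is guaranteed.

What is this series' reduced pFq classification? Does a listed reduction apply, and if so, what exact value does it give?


Prefactor -8/5, argument 3/8: 2F1 with upper {1, 1} over lower {3}. Verdict: none here - no I1-I6 shape fits x = 3/8 with lower {3}.

Structural cue: t_0 = -8/5 here, and (1)_k (C = -8/5) is k! itself.
Ratio: r(k) = (3/8) * (k+1) (k+1) / [(k+3) (k+1)] - poly over poly, x = (3/8) from leading terms; C = -8/5 at k = 0.


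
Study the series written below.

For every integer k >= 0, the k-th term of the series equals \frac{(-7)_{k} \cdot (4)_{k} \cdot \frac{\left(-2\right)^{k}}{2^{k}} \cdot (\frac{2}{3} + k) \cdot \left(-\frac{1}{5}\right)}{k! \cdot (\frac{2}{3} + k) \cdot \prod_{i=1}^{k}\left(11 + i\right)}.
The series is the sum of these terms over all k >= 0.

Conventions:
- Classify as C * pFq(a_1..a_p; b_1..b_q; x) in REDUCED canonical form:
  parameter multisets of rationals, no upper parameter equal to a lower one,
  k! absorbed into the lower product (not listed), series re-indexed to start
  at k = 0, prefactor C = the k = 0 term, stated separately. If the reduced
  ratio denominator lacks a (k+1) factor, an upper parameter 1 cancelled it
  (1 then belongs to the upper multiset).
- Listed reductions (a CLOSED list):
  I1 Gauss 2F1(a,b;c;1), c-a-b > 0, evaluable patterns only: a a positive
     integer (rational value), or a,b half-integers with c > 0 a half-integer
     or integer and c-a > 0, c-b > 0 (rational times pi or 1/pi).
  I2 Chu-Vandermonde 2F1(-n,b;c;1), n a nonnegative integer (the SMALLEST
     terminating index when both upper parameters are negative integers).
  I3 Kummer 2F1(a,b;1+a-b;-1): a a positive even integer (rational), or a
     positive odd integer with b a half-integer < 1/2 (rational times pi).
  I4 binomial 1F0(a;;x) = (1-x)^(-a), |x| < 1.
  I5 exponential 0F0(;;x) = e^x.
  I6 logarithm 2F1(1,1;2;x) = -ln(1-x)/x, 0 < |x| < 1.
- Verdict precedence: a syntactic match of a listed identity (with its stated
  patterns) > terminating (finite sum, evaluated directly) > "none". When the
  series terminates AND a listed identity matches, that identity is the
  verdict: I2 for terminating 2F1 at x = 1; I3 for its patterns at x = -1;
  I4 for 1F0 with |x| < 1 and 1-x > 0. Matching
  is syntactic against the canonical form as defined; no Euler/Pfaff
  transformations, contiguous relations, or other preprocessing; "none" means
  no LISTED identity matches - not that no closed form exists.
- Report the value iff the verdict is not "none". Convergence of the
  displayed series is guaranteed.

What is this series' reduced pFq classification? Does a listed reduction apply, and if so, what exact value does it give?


Prefactor -\frac{1}{5}, argument -1: 2F1 with upper {-7, 4} over lower {12}. Verdict: Kummer (I3) fires (x = -1; c = 12 equals 1+a-b for upper {-7, 4}: listed pattern). Sum: -\frac{11}{6}.

Key observation: t_0 being -\frac{1}{5}, the factor k + 2/3 cancels (top and bottom), leaving prefactor -1/5.
Consecutive-term ratio: r(k) = -1 * (k-7) (k+4) / [(k+12) (k+1)] - rational; roots negated = parameters, x = -1, C = -\frac{1}{5}.


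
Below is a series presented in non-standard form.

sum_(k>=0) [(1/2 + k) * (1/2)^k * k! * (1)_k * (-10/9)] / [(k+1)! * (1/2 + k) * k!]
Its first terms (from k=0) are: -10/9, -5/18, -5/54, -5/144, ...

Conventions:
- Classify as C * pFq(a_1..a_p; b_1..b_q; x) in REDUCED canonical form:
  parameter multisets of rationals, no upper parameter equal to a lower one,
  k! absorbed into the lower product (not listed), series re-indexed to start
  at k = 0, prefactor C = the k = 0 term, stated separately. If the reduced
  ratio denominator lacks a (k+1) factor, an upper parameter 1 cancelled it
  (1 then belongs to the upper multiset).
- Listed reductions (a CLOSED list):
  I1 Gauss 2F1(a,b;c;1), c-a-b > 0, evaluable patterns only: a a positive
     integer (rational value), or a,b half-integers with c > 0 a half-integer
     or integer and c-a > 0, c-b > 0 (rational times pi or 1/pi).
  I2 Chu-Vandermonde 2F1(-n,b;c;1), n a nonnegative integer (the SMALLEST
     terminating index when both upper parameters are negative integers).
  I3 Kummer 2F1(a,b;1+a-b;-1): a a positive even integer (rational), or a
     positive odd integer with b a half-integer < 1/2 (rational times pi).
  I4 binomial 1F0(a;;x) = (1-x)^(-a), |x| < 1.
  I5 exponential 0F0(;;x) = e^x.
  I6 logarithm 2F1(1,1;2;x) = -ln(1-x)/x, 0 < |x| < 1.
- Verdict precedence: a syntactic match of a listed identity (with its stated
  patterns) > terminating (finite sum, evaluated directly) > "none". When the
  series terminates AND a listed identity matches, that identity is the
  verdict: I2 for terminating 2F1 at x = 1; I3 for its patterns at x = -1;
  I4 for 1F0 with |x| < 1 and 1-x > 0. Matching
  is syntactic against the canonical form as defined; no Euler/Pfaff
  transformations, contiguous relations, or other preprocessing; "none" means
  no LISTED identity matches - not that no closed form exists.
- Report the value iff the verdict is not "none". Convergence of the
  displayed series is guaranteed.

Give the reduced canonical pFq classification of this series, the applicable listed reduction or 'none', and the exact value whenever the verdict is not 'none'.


With C = -10/9: the canonical form is 2F1(1, 1; 2; 1/2). Verdict (x = 1/2): the logarithmic series (I6) applies (the logarithm: parameters (1,1;2), x = 1/2). Exact value: (20/9) * ln(1/2).

Key observation: from the first term -10/9: the factorial ratio (C = -10/9) (k+a-1)!/(a-1)! is a rising factorial (a)_k.
Ratio: r(k) = (1/2) * (k+1) (k+1) / [(k+2) (k+1)] - rational in k. x = (1/2); t_0 = -10/9; negate the roots.


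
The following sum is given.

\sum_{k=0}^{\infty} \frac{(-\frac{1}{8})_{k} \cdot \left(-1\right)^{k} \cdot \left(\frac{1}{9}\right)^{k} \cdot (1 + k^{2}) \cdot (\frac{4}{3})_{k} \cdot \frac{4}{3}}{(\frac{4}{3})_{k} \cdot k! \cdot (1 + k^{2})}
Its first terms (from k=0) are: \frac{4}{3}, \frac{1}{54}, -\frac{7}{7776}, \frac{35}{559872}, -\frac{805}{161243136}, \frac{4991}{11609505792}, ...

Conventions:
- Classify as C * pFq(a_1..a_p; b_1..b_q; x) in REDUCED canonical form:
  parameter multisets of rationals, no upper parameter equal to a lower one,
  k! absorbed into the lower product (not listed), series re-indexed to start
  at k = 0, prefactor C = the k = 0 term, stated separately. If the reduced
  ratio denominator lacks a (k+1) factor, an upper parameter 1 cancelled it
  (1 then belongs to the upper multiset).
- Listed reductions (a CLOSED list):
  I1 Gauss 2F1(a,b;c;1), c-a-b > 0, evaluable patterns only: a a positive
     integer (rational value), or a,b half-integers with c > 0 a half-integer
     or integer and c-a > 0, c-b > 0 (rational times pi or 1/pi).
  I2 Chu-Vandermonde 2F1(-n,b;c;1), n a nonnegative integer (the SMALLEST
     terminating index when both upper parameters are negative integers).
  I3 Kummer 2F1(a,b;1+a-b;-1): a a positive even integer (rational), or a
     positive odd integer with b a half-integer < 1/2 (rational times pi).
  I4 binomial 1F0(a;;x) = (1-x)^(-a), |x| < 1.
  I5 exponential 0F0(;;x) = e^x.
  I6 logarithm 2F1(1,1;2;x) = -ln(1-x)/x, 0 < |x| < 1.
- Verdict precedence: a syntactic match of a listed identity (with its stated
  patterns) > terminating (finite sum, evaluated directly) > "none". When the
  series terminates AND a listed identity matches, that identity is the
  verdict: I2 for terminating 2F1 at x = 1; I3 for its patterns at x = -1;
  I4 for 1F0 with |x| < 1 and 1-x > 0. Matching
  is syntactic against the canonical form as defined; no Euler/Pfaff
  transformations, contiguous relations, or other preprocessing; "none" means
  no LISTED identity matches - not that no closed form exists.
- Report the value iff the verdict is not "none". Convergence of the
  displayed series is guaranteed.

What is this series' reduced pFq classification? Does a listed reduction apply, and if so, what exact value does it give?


Structural cue: x = -\frac{1}{9} and the factor k^2 + 1 cancels (top and bottom), leaving prefactor 4/3.
Adjacent-term ratio: r(k) = -\frac{1}{9} * (k-\frac{1}{8}) / [(k+1)] - rational; roots negated = parameters, x = -\frac{1}{9}, C = \frac{4}{3}.

This is \frac{4}{3} * 1F0(-\frac{1}{8}; -; -\frac{1}{9}) in reduced canonical form. Verdict: binomial (I4) fires (the 1F0 binomial series: exponent 1/8, x = -\frac{1}{9}). Hence: \frac{4}{3} \cdot \left(\frac{10}{9}\right)^{\frac{1}{8}}.


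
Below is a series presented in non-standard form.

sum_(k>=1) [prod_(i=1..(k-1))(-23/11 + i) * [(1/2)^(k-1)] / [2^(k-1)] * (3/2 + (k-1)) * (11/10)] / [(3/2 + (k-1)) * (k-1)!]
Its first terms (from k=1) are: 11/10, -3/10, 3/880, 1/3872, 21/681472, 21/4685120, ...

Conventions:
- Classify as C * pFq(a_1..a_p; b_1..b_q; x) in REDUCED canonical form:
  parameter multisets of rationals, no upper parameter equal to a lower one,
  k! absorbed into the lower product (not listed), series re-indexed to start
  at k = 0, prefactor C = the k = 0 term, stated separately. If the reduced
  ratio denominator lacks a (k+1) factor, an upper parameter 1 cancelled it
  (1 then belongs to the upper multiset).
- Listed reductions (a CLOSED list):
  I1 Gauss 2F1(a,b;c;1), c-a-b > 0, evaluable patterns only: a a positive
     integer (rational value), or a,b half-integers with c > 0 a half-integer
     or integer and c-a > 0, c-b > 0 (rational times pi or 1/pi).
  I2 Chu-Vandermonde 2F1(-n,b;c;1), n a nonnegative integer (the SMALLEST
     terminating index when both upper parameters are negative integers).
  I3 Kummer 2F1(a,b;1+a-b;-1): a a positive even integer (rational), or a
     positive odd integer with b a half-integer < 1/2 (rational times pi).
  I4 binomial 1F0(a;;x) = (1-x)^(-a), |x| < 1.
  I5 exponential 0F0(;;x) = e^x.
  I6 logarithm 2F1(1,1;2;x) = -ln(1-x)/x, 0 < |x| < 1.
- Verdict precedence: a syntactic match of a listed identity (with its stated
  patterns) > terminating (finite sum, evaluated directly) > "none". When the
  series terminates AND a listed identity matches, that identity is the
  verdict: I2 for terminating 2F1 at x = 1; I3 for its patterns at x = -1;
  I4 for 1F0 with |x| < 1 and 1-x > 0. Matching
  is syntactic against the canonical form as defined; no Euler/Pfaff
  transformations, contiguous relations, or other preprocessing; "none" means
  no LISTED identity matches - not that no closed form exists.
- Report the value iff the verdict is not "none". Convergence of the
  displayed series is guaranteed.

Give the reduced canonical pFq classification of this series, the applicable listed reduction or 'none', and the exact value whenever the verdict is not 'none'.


At argument 1/4: a 1F0 with upper {-12/11}, lower {-}, scaled by C = 11/10. Verdict: this is the I4 binomial reduction (the 1F0 binomial series: exponent 12/11, x = 1/4). Value: (11/10) * (3/4)^(12/11).

Key observation: t_0 being 11/10, the running product (C = 11/10, x = 1/4) telescopes to a rising factorial.
Consecutive-term ratio: r(k) = (1/4) * (k-12/11) / [(k+1)] - rational in k, leading ratio (1/4); with t_0 = 11/10, classification follows.


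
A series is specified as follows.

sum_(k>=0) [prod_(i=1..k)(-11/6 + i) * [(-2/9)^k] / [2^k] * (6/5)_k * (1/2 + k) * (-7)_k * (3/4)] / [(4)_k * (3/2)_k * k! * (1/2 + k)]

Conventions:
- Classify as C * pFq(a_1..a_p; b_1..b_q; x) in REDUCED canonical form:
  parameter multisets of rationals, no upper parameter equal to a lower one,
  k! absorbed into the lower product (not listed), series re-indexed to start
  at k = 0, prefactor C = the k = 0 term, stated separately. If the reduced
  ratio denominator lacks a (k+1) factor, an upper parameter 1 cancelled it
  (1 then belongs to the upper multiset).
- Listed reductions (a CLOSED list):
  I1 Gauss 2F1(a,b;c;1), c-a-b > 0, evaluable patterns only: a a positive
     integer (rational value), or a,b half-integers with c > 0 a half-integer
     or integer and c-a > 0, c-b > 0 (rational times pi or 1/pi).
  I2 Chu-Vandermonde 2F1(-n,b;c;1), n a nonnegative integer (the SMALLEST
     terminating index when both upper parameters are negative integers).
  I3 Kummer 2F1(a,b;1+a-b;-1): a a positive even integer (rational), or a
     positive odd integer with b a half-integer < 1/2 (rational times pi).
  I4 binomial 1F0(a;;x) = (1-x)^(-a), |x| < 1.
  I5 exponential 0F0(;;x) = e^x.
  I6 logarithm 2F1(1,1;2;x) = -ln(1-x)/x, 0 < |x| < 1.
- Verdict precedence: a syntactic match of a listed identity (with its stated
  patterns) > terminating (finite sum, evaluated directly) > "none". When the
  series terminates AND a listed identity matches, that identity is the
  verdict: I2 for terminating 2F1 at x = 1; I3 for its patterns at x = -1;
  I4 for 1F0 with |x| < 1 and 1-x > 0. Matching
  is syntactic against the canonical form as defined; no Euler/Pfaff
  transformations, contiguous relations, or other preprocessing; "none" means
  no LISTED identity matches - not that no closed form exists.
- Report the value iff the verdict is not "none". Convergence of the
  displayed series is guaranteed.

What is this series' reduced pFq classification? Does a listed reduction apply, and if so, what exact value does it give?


Structural cue: with t_0 = 3/4, striking the common factor k + 1/2 reduces the term (C = 3/4).
Ratio: r(k) = (-1/9) * (k-7) (k-5/6) (k+6/5) / [(k+3/2) (k+4) (k+1)] - rational in k. x = (-1/9); t_0 = 3/4; negate the roots.

Classification (C = 3/4): 3F2 with upper {-7, -5/6, 6/5}, lower {3/2, 4}, argument x = -1/9. Verdict: terminating (-7 upstairs). 8 nonzero terms in all; added directly. Value: 95878183835067091/147098716917187500.


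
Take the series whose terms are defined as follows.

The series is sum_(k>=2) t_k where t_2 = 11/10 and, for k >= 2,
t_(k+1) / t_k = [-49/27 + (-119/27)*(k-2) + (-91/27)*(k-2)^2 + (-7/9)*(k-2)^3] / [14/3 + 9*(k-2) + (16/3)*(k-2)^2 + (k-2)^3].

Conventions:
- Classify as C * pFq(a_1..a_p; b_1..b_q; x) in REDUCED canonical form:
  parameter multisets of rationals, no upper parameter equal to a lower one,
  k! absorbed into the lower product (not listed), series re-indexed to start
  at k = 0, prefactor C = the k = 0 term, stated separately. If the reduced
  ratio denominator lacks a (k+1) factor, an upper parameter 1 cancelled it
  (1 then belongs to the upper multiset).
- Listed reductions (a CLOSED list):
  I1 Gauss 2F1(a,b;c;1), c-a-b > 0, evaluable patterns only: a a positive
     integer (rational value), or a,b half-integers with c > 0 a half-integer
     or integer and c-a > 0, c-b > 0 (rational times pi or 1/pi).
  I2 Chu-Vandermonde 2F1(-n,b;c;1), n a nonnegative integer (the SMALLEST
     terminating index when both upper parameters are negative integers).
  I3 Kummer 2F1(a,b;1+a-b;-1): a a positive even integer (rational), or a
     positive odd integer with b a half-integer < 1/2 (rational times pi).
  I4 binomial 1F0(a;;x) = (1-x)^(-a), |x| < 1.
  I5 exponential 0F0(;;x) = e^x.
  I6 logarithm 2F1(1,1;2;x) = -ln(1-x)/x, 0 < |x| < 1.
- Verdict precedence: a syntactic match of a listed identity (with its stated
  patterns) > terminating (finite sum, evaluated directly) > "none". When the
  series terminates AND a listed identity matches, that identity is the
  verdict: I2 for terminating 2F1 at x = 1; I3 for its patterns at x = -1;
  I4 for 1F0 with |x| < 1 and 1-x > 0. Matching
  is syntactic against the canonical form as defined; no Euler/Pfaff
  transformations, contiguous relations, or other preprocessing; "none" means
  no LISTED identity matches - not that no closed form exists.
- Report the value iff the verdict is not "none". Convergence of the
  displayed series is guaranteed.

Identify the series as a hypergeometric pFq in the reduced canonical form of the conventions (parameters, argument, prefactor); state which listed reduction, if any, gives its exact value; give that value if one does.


This is 11/10 * 2F1(1, 1; 2; -7/9) in reduced canonical form. Verdict: the logarithmic series (I6) fires (the logarithm: parameters (1,1;2), x = -7/9). Exact value: (99/70) * ln(16/9).

Key observation: t_0 = 11/10 here, and the parameter 7/3 appears in both the upper and lower lists and cancels.
Adjacent-term ratio: r(k) = (-7/9) * (k+1) (k+1) / [(k+2) (k+1)] ; factor over Q: parameters, x = (-7/9), and C = 11/10.


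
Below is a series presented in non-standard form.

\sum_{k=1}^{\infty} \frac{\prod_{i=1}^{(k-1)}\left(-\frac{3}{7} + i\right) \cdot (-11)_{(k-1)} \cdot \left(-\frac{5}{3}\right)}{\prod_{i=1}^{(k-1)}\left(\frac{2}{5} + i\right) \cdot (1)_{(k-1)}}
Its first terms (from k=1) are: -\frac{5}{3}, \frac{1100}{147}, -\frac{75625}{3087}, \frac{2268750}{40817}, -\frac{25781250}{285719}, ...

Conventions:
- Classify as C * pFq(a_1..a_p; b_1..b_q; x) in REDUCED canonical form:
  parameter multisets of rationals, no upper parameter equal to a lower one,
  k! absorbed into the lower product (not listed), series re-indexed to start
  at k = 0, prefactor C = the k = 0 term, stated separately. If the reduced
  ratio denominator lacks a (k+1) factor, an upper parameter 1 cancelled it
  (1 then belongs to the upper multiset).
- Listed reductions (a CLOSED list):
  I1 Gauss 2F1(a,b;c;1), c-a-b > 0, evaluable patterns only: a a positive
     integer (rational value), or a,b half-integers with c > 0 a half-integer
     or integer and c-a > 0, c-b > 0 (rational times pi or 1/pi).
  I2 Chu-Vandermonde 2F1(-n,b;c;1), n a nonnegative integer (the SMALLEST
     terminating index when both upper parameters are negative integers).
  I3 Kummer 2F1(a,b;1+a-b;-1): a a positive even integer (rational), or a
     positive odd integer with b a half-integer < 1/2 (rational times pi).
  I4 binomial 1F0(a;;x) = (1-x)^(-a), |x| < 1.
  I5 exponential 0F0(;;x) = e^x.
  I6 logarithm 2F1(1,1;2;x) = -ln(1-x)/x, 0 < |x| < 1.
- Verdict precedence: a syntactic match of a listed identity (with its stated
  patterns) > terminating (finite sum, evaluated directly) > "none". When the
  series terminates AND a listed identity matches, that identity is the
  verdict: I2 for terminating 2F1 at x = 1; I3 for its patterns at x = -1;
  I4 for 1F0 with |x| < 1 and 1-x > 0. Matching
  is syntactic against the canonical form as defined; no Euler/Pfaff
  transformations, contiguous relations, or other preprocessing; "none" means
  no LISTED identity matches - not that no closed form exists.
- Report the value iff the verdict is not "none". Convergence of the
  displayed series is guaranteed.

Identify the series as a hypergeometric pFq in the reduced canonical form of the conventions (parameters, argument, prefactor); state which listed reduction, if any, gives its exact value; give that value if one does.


The tell: t_0 = -\frac{5}{3} here, and the lower running product (prefactor -5/3) is a rising factorial.
Step ratio: r(k) = 1 * (k-11) (k+\frac{4}{7}) / [(k+\frac{7}{5}) (k+1)] ; factor over Q: parameters, x = 1, and C = -\frac{5}{3}.

Classification (C = -\frac{5}{3}): 2F1 with upper {-11, \frac{4}{7}}, lower {\frac{7}{5}}, argument x = 1. Verdict: Vandermonde's identity (I2) applies (terminating 2F1 at x = 1 with n = 11, b = 4/7, c = \frac{7}{5}). Sum: -\frac{27765756260985340}{86435364407157549}.


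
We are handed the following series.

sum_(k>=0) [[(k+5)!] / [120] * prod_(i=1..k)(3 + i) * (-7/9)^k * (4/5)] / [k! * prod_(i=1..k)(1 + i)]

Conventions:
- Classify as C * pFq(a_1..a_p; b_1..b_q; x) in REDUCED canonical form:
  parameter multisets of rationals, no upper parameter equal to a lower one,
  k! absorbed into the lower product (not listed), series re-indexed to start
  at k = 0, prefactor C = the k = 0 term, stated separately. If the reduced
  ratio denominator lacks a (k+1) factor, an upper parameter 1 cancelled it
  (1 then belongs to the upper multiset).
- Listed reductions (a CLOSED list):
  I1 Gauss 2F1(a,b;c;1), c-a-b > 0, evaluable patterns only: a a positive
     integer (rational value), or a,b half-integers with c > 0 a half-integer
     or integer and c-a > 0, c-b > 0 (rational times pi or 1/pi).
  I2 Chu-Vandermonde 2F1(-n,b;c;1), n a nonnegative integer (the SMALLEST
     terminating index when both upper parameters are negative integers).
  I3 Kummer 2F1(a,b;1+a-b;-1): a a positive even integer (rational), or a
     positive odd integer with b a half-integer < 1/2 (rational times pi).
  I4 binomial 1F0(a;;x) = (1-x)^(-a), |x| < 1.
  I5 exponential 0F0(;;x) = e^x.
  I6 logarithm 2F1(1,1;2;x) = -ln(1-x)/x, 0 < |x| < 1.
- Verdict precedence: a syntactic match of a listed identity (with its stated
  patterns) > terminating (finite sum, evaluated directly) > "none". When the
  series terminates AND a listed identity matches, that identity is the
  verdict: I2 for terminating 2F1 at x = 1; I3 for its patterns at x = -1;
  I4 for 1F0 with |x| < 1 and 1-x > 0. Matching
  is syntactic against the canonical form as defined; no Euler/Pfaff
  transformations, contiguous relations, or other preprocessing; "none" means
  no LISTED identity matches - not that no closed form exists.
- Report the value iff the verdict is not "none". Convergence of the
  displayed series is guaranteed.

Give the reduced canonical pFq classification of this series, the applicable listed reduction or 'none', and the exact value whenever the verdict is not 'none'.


The series (x = -7/9) is 2F1: upper {4, 6}, lower {2}, prefactor 4/5. Verdict: none - this 2F1 at x = -7/9 matches no listed pattern, and upper {4, 6} holds no stopper.

Key step: x = (-7/9) and the factorial ratio (C = 4/5, x = -7/9) (k+a-1)!/(a-1)! is a rising factorial (a)_k.
Ratio: r(k) = (-7/9) * (k+4) (k+6) / [(k+2) (k+1)] - poly over poly, x = (-7/9) from leading terms; C = 4/5 at k = 0.


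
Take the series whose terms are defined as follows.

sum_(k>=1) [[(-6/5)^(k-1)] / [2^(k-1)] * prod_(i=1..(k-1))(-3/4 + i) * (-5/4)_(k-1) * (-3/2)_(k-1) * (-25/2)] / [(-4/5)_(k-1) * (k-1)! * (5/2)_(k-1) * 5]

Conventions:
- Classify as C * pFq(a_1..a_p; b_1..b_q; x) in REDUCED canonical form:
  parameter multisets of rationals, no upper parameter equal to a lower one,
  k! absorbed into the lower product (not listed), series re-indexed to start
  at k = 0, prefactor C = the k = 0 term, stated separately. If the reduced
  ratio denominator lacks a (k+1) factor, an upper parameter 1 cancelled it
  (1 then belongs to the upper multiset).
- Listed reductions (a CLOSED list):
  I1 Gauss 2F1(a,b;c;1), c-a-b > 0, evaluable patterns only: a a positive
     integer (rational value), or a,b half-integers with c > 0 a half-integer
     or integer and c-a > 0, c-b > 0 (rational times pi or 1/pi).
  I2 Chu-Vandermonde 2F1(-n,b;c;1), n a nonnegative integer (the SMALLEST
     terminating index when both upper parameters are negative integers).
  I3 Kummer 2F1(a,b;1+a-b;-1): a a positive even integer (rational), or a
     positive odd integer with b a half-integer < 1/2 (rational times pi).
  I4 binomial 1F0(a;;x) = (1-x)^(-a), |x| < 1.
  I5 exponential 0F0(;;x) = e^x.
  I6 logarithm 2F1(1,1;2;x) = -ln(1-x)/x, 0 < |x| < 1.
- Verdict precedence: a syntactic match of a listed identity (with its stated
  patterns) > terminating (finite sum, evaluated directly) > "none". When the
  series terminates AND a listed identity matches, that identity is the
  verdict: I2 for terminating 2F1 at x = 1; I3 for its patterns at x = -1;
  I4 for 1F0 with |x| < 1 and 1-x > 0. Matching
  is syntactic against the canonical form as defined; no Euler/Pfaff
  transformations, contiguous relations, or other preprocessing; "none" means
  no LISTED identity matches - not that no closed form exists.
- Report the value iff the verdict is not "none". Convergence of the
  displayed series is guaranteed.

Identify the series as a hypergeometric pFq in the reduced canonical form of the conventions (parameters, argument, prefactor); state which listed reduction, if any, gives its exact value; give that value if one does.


The series (x = -3/5) is 3F2: upper {-3/2, -5/4, 1/4}, lower {-4/5, 5/2}, prefactor -5/2. Verdict: none. Every listed pattern misses the 3F2 form at -3/5, upper {-3/2, -5/4, 1/4}.

Key step: t_0 being -5/2, the two k-th powers (prefactor -5/2) combine into one argument.
Consecutive-term ratio: r(k) = (-3/5) * (k-3/2) (k-5/4) (k+1/4) / [(k-4/5) (k+5/2) (k+1)] ; factor over Q: parameters, x = (-3/5), and C = -5/2.


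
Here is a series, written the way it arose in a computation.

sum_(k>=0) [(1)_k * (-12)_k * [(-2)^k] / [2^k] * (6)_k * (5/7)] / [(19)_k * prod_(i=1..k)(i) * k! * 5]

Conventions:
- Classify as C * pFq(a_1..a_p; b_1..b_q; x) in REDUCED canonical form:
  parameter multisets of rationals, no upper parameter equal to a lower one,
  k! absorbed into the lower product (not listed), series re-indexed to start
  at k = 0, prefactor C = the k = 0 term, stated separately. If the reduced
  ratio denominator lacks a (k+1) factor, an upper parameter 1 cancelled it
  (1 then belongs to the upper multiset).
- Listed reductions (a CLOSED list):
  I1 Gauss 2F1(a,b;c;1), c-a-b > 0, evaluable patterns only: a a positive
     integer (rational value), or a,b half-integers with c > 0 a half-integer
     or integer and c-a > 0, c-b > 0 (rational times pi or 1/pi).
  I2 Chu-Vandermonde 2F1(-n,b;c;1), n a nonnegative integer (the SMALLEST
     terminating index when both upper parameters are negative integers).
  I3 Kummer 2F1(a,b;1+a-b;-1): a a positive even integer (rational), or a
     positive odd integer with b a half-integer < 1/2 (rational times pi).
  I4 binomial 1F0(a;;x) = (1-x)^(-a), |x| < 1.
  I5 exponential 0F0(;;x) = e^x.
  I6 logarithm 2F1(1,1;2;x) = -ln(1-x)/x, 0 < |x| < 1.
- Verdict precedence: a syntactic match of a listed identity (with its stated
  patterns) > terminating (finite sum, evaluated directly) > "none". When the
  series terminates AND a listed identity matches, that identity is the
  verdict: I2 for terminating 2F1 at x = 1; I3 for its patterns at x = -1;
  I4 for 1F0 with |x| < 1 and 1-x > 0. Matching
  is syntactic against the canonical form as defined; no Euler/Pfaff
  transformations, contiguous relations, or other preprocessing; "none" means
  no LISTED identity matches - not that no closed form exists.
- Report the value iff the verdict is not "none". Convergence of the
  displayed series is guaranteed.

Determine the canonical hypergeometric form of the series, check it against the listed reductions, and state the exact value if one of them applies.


With C = 1/7: the canonical form is 2F1(-12, 6; 19; -1). Verdict: Kummer's theorem (I3) matches (x = -1; c = 19 equals 1+a-b for upper {-12, 6}: listed pattern). Its exact value is 204/35.

Structural cue: from the first term 1/7: the two k-th powers (C = 1/7) combine into one argument.
Ratio: r(k) = (-1) * (k-12) (k+6) / [(k+19) (k+1)] ; factor over Q: parameters, x = (-1), and C = 1/7.


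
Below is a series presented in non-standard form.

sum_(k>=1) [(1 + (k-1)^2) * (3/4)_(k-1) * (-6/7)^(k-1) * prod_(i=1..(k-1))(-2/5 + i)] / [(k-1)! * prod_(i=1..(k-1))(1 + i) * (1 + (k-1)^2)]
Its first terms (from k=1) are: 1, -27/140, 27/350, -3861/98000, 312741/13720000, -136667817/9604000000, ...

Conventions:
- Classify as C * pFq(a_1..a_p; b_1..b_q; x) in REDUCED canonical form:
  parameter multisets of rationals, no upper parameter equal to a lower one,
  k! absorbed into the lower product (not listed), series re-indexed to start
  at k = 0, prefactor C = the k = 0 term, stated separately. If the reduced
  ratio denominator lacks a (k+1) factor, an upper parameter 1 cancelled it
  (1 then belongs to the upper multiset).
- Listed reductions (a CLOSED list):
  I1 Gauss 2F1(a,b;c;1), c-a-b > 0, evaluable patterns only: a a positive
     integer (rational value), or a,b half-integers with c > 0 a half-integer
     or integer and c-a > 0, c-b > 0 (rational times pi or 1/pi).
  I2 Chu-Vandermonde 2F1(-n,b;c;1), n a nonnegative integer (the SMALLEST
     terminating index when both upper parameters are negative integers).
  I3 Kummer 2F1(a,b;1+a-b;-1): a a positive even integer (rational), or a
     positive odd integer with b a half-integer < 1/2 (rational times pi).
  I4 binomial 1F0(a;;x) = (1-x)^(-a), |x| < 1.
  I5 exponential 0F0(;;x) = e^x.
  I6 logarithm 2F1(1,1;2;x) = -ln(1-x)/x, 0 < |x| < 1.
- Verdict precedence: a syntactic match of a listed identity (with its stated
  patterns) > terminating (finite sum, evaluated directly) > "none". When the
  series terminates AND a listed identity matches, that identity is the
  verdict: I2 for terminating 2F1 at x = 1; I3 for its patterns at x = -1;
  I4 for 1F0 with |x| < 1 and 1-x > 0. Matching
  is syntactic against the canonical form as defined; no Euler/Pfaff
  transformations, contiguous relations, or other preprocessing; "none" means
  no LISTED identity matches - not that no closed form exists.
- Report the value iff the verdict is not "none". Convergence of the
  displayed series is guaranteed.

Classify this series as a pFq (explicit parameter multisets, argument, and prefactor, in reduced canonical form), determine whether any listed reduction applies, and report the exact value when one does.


x = -6/7 here; the reduced form reads 2F1, upper {3/5, 3/4}, lower {2}, C = 1. Verdict: none - at argument -6/7 the multisets {3/5, 3/4} ; {2} match no listed identity.

Key step: from the first term 1: the lower running product (C = 1, x = -6/7) is a rising factorial.
Term ratio: r(k) = (-6/7) * (k+3/5) (k+3/4) / [(k+2) (k+1)] - poly over poly, x = (-6/7) from leading terms; C = 1 at k = 0.


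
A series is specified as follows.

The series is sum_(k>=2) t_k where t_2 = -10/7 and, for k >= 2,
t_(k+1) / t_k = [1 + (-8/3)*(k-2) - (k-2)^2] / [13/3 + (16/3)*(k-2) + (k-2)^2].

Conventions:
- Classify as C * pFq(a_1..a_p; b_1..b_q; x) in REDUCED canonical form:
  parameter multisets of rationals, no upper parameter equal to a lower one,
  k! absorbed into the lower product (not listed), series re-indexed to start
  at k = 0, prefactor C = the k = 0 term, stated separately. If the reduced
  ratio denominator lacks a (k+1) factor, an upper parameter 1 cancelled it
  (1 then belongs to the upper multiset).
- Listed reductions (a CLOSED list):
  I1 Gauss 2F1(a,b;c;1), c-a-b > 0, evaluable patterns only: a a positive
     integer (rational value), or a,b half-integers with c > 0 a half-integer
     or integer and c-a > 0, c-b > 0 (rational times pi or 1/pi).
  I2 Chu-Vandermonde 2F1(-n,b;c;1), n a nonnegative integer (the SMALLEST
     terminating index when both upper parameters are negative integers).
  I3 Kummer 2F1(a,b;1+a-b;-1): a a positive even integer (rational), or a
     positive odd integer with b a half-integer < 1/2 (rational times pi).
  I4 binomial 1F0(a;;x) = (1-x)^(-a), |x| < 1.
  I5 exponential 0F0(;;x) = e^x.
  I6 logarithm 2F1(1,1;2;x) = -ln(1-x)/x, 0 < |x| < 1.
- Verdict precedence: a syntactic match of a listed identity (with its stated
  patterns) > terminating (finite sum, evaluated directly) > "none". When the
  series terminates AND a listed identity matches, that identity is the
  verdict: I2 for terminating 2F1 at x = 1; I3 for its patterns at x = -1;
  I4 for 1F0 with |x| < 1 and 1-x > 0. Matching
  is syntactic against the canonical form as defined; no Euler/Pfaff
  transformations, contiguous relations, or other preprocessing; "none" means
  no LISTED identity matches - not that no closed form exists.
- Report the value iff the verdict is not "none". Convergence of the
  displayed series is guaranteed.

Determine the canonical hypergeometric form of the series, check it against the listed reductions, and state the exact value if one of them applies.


This is -10/7 * 2F1(-1/3, 3; 13/3; -1) in reduced canonical form. Verdict: none (x = -1): each listed identity misses the multisets {-1/3, 3} ; {13/3}.

Structural cue: from the first term -10/7: roots of the ratio polynomials (C = -10/7) are the negated parameters.
Term ratio: r(k) = (-1) * (k-1/3) (k+3) / [(k+13/3) (k+1)] - rational; roots negated = parameters, x = (-1), C = -10/7.


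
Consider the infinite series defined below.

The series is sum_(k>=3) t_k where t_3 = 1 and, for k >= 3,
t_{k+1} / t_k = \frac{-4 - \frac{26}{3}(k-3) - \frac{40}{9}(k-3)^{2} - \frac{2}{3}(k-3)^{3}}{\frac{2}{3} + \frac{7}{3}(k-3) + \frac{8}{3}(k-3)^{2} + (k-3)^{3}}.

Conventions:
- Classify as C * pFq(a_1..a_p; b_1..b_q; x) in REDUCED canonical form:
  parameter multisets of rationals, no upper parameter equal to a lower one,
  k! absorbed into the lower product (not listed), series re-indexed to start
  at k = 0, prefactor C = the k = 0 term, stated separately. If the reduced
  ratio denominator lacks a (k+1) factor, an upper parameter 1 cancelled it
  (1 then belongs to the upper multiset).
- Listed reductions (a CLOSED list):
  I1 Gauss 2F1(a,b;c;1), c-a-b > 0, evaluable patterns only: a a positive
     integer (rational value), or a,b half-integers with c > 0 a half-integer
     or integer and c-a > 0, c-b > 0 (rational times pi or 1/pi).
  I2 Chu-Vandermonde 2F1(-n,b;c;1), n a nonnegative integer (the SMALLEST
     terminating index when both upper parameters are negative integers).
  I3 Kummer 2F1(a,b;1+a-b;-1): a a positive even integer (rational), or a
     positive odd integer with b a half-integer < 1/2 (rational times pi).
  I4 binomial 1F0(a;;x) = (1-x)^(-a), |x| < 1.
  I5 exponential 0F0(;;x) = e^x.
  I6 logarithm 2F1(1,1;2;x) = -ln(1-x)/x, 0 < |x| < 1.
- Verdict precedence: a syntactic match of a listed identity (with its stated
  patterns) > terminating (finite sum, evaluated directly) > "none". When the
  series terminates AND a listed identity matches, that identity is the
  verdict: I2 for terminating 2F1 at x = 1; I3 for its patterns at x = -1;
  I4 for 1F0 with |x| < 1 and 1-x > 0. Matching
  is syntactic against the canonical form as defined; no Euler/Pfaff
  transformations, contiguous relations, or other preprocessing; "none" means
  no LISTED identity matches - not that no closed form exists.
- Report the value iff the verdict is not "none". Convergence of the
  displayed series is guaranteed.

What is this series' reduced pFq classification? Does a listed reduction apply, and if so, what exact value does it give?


This is 1 * 2F1(3, 3; 1; -\frac{2}{3}) in reduced canonical form. Verdict: no listed reduction: x = -\frac{2}{3} and upper {3, 3} fail every I1-I6 pattern.

First insight: with t_0 = 1, the ratio is unreduced: k + 2/3 divides both sides (C = 1, x = -2/3).
Ratio: r(k) = -\frac{2}{3} * (k+3) (k+3) / [(k+1) (k+1)] - rational in k. x = -\frac{2}{3}; t_0 = 1; negate the roots.
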